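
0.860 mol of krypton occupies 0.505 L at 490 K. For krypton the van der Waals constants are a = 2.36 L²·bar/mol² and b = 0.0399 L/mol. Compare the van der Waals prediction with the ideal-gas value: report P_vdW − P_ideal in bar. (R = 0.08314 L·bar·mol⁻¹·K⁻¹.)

Ideal: P_ideal = nRT/V = (0.860)(0.08314)(490)/0.505 = 69.3766 bar
vdW: P = nRT/(V − nb) − a n²/V² = 35.0352/0.470686 − 1.74546/0.255025 = 74.4343 − 6.84427 = 67.5900 bar
ΔP = 67.5900 − 69.3766 = -1.787 bar

ΔP ≈ -1.787 bar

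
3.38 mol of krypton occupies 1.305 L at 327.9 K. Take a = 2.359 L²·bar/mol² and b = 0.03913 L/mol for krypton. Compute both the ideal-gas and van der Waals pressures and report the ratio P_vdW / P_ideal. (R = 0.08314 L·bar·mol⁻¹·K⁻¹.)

P_vdW / P_ideal ≈ 0.8887

Ideal: P_ideal = nRT/V = (3.38)(0.08314)(327.9)/1.305 = 70.6086 bar
vdW: P = nRT/(V − nb) − a n²/V² = 92.1442/1.17274 − 26.9502/1.70303 = 78.5717 − 15.8249 = 62.7468 bar
Ratio = 62.7468/70.6086 = 0.8887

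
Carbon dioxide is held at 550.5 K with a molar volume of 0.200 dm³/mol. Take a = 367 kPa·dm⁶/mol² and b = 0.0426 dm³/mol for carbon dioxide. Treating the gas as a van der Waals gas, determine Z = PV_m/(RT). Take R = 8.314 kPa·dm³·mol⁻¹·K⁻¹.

Z ≈ 0.8697

P = RT/(V_m − b) − a/V_m² = (8.314)(550.5)/(0.200 − 0.0426) − 367/(0.200)²
  = 4576.9/0.15740 − 9175.0 = 29078 − 9175.0 = 19903 kPa
Z = PV_m/(RT) = (19903)(0.200)/((8.314)(550.5)) = 3980.6/4576.9 = 0.8697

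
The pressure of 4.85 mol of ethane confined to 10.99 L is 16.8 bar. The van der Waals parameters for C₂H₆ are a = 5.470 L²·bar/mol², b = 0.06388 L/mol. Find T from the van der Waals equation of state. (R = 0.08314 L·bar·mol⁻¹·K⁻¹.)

T = (P + a n²/V²)(V − nb)/(nR)
P + a n²/V² = 16.8 + (5.470)(4.85)²/(10.99)² = 17.865 bar
V − nb = 10.99 − (4.85)(0.06388) = 10.680 L
T = (17.865)(10.680)/((4.85)(0.08314)) = 473.2 K

T ≈ 473.2 K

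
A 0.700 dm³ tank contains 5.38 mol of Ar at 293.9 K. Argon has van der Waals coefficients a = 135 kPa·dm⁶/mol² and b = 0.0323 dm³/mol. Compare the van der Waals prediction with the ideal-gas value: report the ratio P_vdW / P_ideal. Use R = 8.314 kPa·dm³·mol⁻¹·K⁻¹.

Ideal: P_ideal = nRT/V = (5.38)(8.314)(293.9)/0.700 = 18779.9 kPa
vdW: P = nRT/(V − nb) − a n²/V² = 13145.9/0.526226 − 3907.49/0.490000 = 24981.5 − 7974.47 = 17007.0 kPa
Ratio = 17007.0/18779.9 = 0.9056

P_vdW / P_ideal ≈ 0.9056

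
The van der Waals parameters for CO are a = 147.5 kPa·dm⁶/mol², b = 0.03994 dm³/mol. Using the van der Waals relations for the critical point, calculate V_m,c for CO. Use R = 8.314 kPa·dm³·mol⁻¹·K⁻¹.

V_m,c ≈ 0.1198 dm³/mol

For a van der Waals gas, V_m,c = 3b.
V_m,c = 3×0.03994 = 0.1198 dm³/mol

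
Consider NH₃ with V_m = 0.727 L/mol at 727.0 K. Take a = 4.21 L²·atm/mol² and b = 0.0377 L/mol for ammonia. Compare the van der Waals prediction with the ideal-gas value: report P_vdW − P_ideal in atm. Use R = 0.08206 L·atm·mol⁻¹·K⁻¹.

Ideal: P_ideal = RT/V_m = (0.08206)(727.0)/0.727 = 82.0600 atm
vdW: P = RT/(V_m − b) − a/V_m² = 59.6576/0.689300 − 4.21/0.528529 = 86.5481 − 7.96550 = 78.5826 atm
ΔP = 78.5826 − 82.0600 = -3.477 atm

ΔP ≈ -3.477 atm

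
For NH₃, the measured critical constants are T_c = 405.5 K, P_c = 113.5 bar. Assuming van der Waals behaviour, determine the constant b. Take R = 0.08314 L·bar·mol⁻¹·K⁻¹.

From T_c = 8a/(27Rb) and P_c = a/(27b²): b = R T_c/(8 P_c).
b = (0.08314)(405.5)/(8×113.5) = 33.713/908.00 = 0.03713 L/mol

b ≈ 0.03713 L/mol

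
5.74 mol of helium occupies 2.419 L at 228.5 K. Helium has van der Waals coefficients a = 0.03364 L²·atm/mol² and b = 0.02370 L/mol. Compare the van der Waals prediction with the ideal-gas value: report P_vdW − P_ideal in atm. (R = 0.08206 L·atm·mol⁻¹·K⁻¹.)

Ideal: P_ideal = nRT/V = (5.74)(0.08206)(228.5)/2.419 = 44.4932 atm
vdW: P = nRT/(V − nb) − a n²/V² = 107.629/2.28296 − 1.10836/5.85156 = 47.1445 − 0.189413 = 46.9551 atm
ΔP = 46.9551 − 44.4932 = 2.462 atm

ΔP ≈ 2.462 atm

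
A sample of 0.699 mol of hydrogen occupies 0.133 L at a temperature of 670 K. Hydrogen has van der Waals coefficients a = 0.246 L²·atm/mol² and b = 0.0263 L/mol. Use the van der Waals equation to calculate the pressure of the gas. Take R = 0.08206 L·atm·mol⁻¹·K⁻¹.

P = nRT/(V − nb) − a n²/V²
nRT/(V − nb) = (0.699)(0.08206)(670)/(0.133 − 0.699×0.0263) = 38.431/0.11462 = 335.29 atm
a n²/V² = (0.246)(0.699)²/(0.133)² = 6.7949 atm
P = 335.29 − 6.7949 = 328.5 atm

P ≈ 328.5 atm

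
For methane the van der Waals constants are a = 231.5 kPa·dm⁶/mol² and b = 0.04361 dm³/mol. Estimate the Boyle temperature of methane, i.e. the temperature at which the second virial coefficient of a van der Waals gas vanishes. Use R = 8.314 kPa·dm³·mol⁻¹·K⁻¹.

T_B ≈ 638.5 K

For a van der Waals gas the second virial coefficient B₂ = b − a/(RT) vanishes at T_B = a/(Rb).
T_B = 231.5/(8.314×0.04361) = 231.5/0.36257 = 638.5 K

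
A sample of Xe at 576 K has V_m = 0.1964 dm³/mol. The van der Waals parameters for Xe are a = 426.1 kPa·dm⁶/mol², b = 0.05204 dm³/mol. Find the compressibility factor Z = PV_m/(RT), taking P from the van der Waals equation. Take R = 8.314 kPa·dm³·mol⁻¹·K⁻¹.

P = RT/(V_m − b) − a/V_m² = (8.314)(576)/(0.1964 − 0.05204) − 426.1/(0.1964)²
  = 4788.9/0.14436 − 11047 = 33173 − 11047 = 22126 kPa
Z = PV_m/(RT) = (22126)(0.1964)/((8.314)(576)) = 4345.5/4788.9 = 0.9074

Z ≈ 0.9074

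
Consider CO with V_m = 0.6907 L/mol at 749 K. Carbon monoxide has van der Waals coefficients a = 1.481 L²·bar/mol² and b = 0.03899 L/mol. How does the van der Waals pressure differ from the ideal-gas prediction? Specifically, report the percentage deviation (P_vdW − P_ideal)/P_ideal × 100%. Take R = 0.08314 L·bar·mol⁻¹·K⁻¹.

Ideal: P_ideal = RT/V_m = (0.08314)(749)/0.6907 = 90.1576 bar
vdW: P = RT/(V_m − b) − a/V_m² = 62.2719/0.651710 − 1.481/0.477066 = 95.5515 − 3.10439 = 92.4471 bar
% deviation = (92.4471 − 90.1576)/90.1576 × 100% = 2.54%

2.54 %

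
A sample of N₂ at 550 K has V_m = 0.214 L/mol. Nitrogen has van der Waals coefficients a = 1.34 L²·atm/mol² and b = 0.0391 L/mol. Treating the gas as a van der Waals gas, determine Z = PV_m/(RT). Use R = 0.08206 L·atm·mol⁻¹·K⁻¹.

P = RT/(V_m − b) − a/V_m² = (0.08206)(550)/(0.214 − 0.0391) − 1.34/(0.214)²
  = 45.133/0.17490 − 29.260 = 258.05 − 29.260 = 228.79 atm
Z = PV_m/(RT) = (228.79)(0.214)/((0.08206)(550)) = 48.961/45.133 = 1.085

Z ≈ 1.085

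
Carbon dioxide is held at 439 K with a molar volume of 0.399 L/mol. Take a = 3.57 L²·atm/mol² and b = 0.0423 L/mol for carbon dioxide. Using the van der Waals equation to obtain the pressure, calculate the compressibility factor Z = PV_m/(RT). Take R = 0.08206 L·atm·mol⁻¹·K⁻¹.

P = RT/(V_m − b) − a/V_m² = (0.08206)(439)/(0.399 − 0.0423) − 3.57/(0.399)²
  = 36.024/0.35670 − 22.424 = 100.99 − 22.424 = 78.57 atm
Z = PV_m/(RT) = (78.57)(0.399)/((0.08206)(439)) = 31.349/36.024 = 0.8702

Z ≈ 0.8702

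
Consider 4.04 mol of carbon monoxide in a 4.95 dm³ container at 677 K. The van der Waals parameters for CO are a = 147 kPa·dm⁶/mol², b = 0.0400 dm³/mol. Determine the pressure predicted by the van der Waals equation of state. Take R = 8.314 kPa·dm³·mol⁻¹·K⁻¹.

P ≈ 4651 kPa

P = nRT/(V − nb) − a n²/V²
nRT/(V − nb) = (4.04)(8.314)(677)/(4.95 − 4.04×0.0400) = 22739/4.7884 = 4748.8 kPa
a n²/V² = (147)(4.04)²/(4.95)² = 97.920 kPa
P = 4748.8 − 97.920 = 4651 kPa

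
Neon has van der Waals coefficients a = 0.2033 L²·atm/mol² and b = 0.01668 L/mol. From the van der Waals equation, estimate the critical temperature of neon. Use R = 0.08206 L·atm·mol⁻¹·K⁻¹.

T_c ≈ 44.01 K

For a van der Waals gas, T_c = 8a/(27Rb).
T_c = 8×0.2033/(27×0.08206×0.01668) = 1.6264/0.036957 = 44.01 K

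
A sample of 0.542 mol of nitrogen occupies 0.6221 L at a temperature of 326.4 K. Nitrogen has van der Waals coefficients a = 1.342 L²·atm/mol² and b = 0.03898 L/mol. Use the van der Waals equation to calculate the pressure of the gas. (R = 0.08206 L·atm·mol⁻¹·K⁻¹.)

P = nRT/(V − nb) − a n²/V²
nRT/(V − nb) = (0.542)(0.08206)(326.4)/(0.6221 − 0.542×0.03898) = 14.517/0.60097 = 24.156 atm
a n²/V² = (1.342)(0.542)²/(0.6221)² = 1.0187 atm
P = 24.156 − 1.0187 = 23.14 atm

P ≈ 23.14 atm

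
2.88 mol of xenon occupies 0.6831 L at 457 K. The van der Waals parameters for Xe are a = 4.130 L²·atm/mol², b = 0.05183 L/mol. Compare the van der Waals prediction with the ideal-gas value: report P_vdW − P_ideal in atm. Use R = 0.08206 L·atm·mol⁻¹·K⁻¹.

ΔP ≈ -29.20 atm

Ideal: P_ideal = nRT/V = (2.88)(0.08206)(457)/0.6831 = 158.109 atm
vdW: P = nRT/(V − nb) − a n²/V² = 108.004/0.533830 − 34.2559/0.466626 = 202.319 − 73.4119 = 128.907 atm
ΔP = 128.907 − 158.109 = -29.20 atm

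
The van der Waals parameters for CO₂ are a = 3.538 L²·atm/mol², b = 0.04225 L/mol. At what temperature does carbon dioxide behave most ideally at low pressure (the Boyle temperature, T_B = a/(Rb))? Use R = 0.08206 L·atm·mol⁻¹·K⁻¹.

T_B ≈ 1020 K

For a van der Waals gas the second virial coefficient B₂ = b − a/(RT) vanishes at T_B = a/(Rb).
T_B = 3.538/(0.08206×0.04225) = 3.538/0.0034670 = 1020 K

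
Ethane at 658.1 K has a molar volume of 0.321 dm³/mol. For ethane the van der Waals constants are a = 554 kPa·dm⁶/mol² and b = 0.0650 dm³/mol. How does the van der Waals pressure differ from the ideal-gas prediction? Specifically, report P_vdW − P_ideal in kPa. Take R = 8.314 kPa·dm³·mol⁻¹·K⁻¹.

ΔP ≈ -1049 kPa

Ideal: P_ideal = RT/V_m = (8.314)(658.1)/0.321 = 17045.0 kPa
vdW: P = RT/(V_m − b) − a/V_m² = 5471.44/0.256000 − 554/0.103041 = 21372.8 − 5376.50 = 15996.3 kPa
ΔP = 15996.3 − 17045.0 = -1049 kPa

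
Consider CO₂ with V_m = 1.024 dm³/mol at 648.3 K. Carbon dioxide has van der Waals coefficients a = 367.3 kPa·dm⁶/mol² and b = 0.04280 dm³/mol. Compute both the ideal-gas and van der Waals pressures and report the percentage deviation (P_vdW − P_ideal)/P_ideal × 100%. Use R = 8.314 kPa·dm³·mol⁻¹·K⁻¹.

Ideal: P_ideal = RT/V_m = (8.314)(648.3)/1.024 = 5263.64 kPa
vdW: P = RT/(V_m − b) − a/V_m² = 5389.97/0.981200 − 367.3/1.04858 = 5493.24 − 350.283 = 5142.96 kPa
% deviation = (5142.96 − 5263.64)/5263.64 × 100% = -2.29%

-2.29 %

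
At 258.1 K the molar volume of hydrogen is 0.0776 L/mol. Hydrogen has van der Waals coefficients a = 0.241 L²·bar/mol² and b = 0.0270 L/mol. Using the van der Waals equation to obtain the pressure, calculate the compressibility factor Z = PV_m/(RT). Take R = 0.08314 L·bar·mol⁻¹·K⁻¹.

P = RT/(V_m − b) − a/V_m² = (0.08314)(258.1)/(0.0776 − 0.0270) − 0.241/(0.0776)²
  = 21.458/0.050600 − 40.022 = 424.07 − 40.022 = 384.05 bar
Z = PV_m/(RT) = (384.05)(0.0776)/((0.08314)(258.1)) = 29.802/21.458 = 1.389

Z ≈ 1.389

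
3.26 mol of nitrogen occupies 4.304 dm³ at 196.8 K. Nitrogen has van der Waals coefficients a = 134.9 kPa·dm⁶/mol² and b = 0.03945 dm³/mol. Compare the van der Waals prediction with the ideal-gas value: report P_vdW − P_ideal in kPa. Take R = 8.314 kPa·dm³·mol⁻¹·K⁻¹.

ΔP ≈ -39.2 kPa

Ideal: P_ideal = nRT/V = (3.26)(8.314)(196.8)/4.304 = 1239.31 kPa
vdW: P = nRT/(V − nb) − a n²/V² = 5334.00/4.17539 − 1433.66/18.5244 = 1277.49 − 77.3931 = 1200.10 kPa
ΔP = 1200.10 − 1239.31 = -39.2 kPa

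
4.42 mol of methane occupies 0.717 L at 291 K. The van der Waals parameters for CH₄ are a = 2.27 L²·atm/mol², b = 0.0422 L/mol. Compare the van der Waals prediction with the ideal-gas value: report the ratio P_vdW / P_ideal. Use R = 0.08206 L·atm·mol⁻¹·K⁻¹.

Ideal: P_ideal = nRT/V = (4.42)(0.08206)(291)/0.717 = 147.207 atm
vdW: P = nRT/(V − nb) − a n²/V² = 105.547/0.530476 − 44.3476/0.514089 = 198.967 − 86.2644 = 112.703 atm
Ratio = 112.703/147.207 = 0.7656

P_vdW / P_ideal ≈ 0.7656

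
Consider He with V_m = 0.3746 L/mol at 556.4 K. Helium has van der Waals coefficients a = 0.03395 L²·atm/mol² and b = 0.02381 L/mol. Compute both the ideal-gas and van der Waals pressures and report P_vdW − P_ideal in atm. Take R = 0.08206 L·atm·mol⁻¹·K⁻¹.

ΔP ≈ 8.03 atm

Ideal: P_ideal = RT/V_m = (0.08206)(556.4)/0.3746 = 121.885 atm
vdW: P = RT/(V_m − b) − a/V_m² = 45.6582/0.350790 − 0.03395/0.140325 = 130.158 − 0.241938 = 129.916 atm
ΔP = 129.916 − 121.885 = 8.03 atm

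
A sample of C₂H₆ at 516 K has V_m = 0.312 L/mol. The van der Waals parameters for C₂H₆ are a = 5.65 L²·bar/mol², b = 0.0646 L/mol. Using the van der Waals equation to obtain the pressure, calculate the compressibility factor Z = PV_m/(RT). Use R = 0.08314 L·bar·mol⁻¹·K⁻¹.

Z ≈ 0.8390

P = RT/(V_m − b) − a/V_m² = (0.08314)(516)/(0.312 − 0.0646) − 5.65/(0.312)²
  = 42.900/0.24740 − 58.042 = 173.40 − 58.042 = 115.36 bar
Z = PV_m/(RT) = (115.36)(0.312)/((0.08314)(516)) = 35.992/42.900 = 0.8390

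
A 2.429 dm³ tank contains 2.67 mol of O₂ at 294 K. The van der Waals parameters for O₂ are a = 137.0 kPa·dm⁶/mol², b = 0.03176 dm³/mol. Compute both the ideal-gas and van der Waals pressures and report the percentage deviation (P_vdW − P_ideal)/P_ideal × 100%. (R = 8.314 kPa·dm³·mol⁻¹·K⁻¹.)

Ideal: P_ideal = nRT/V = (2.67)(8.314)(294)/2.429 = 2686.84 kPa
vdW: P = nRT/(V − nb) − a n²/V² = 6526.32/2.34420 − 976.659/5.90004 = 2784.03 − 165.534 = 2618.50 kPa
% deviation = (2618.50 − 2686.84)/2686.84 × 100% = -2.54%

-2.54 %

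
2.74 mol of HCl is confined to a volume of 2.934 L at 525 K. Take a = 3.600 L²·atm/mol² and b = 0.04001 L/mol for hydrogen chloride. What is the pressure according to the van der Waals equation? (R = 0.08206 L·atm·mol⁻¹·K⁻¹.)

P = nRT/(V − nb) − a n²/V²
nRT/(V − nb) = (2.74)(0.08206)(525)/(2.934 − 2.74×0.04001) = 118.04/2.8244 = 41.793 atm
a n²/V² = (3.600)(2.74)²/(2.934)² = 3.1397 atm
P = 41.793 − 3.1397 = 38.65 atm

P ≈ 38.65 atm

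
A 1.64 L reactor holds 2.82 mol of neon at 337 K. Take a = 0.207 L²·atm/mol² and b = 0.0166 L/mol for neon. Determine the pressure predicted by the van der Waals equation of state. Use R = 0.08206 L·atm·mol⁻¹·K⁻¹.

P = nRT/(V − nb) − a n²/V²
nRT/(V − nb) = (2.82)(0.08206)(337)/(1.64 − 2.82×0.0166) = 77.985/1.5932 = 48.949 atm
a n²/V² = (0.207)(2.82)²/(1.64)² = 0.61204 atm
P = 48.949 − 0.61204 = 48.34 atm

P ≈ 48.34 atm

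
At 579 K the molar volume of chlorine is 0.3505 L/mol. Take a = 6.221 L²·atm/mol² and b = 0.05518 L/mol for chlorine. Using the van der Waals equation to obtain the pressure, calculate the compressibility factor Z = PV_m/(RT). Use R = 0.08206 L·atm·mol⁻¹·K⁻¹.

P = RT/(V_m − b) − a/V_m² = (0.08206)(579)/(0.3505 − 0.05518) − 6.221/(0.3505)²
  = 47.513/0.29532 − 50.639 = 160.89 − 50.639 = 110.25 atm
Z = PV_m/(RT) = (110.25)(0.3505)/((0.08206)(579)) = 38.643/47.513 = 0.8133

Z ≈ 0.8133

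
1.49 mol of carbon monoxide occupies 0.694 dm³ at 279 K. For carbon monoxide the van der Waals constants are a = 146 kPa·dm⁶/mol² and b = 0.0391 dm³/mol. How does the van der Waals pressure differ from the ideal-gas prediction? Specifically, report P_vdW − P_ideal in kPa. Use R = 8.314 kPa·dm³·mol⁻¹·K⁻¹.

ΔP ≈ -216.6 kPa

Ideal: P_ideal = nRT/V = (1.49)(8.314)(279)/0.694 = 4980.13 kPa
vdW: P = nRT/(V − nb) − a n²/V² = 3456.21/0.635741 − 324.135/0.481636 = 5436.51 − 672.987 = 4763.52 kPa
ΔP = 4763.52 − 4980.13 = -216.6 kPa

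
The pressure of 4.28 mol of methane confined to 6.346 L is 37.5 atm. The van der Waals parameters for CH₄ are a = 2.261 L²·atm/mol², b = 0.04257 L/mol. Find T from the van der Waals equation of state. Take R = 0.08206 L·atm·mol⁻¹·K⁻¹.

T = (P + a n²/V²)(V − nb)/(nR)
P + a n²/V² = 37.5 + (2.261)(4.28)²/(6.346)² = 38.528 atm
V − nb = 6.346 − (4.28)(0.04257) = 6.1638 L
T = (38.528)(6.1638)/((4.28)(0.08206)) = 676.2 K

T ≈ 676.2 K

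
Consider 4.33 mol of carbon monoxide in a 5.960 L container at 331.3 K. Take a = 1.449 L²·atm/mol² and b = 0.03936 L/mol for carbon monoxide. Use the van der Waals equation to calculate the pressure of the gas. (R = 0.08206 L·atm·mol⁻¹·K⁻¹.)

P ≈ 19.57 atm

P = nRT/(V − nb) − a n²/V²
nRT/(V − nb) = (4.33)(0.08206)(331.3)/(5.960 − 4.33×0.03936) = 117.72/5.7896 = 20.333 atm
a n²/V² = (1.449)(4.33)²/(5.960)² = 0.76481 atm
P = 20.333 − 0.76481 = 19.57 atm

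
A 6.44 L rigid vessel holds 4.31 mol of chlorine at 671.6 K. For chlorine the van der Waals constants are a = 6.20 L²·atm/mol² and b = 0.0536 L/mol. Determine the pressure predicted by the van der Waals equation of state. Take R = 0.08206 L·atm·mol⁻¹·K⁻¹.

P = nRT/(V − nb) − a n²/V²
nRT/(V − nb) = (4.31)(0.08206)(671.6)/(6.44 − 4.31×0.0536) = 237.53/6.2090 = 38.256 atm
a n²/V² = (6.20)(4.31)²/(6.44)² = 2.7770 atm
P = 38.256 − 2.7770 = 35.48 atm

P ≈ 35.48 atm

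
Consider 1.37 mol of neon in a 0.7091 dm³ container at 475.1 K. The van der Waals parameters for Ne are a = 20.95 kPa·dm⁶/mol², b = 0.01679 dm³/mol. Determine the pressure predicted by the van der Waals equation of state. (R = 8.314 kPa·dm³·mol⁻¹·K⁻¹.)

P = nRT/(V − nb) − a n²/V²
nRT/(V − nb) = (1.37)(8.314)(475.1)/(0.7091 − 1.37×0.01679) = 5411.5/0.68610 = 7887.3 kPa
a n²/V² = (20.95)(1.37)²/(0.7091)² = 78.201 kPa
P = 7887.3 − 78.201 = 7809 kPa

P ≈ 7809 kPa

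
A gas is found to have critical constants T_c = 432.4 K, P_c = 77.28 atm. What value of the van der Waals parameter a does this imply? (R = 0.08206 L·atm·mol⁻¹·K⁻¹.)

From T_c = 8a/(27Rb) and P_c = a/(27b²): a = 27 R² T_c²/(64 P_c).
a = 27×(0.08206)²×(432.4)²/(64×77.28) = 33994/4945.9 = 6.873 L²·atm/mol²

a ≈ 6.873 L²·atm/mol²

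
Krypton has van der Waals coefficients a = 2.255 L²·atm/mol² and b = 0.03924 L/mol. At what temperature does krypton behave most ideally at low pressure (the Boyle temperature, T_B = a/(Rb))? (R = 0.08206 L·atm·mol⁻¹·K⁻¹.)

T_B ≈ 700.3 K

For a van der Waals gas the second virial coefficient B₂ = b − a/(RT) vanishes at T_B = a/(Rb).
T_B = 2.255/(0.08206×0.03924) = 2.255/0.0032200 = 700.3 K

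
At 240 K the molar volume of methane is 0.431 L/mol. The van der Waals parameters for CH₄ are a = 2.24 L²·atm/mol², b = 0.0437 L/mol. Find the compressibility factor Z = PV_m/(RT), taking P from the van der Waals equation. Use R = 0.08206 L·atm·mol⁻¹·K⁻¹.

Z ≈ 0.8489

P = RT/(V_m − b) − a/V_m² = (0.08206)(240)/(0.431 − 0.0437) − 2.24/(0.431)²
  = 19.694/0.38730 − 12.059 = 50.849 − 12.059 = 38.790 atm
Z = PV_m/(RT) = (38.790)(0.431)/((0.08206)(240)) = 16.718/19.694 = 0.8489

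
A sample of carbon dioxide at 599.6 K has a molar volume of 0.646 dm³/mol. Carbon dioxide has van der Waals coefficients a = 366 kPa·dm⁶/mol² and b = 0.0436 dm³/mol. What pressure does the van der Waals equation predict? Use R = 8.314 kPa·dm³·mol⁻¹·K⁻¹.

P ≈ 7398 kPa

P = RT/(V_m − b) − a/V_m²
RT/(V_m − b) = (8.314)(599.6)/(0.646 − 0.0436) = 4985.1/0.60240 = 8275.4 kPa
a/V_m² = 366/(0.646)² = 877.03 kPa
P = 8275.4 − 877.03 = 7398 kPa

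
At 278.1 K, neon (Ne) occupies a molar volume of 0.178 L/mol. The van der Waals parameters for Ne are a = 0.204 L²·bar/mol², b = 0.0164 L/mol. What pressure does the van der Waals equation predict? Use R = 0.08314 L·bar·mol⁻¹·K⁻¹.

P ≈ 136.6 bar

P = RT/(V_m − b) − a/V_m²
RT/(V_m − b) = (0.08314)(278.1)/(0.178 − 0.0164) = 23.121/0.16160 = 143.08 bar
a/V_m² = 0.204/(0.178)² = 6.4386 bar
P = 143.08 − 6.4386 = 136.6 bar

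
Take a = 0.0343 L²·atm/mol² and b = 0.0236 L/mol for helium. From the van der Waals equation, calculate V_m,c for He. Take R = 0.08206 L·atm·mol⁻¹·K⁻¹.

V_m,c ≈ 0.07080 L/mol

For a van der Waals gas, V_m,c = 3b.
V_m,c = 3×0.0236 = 0.07080 L/mol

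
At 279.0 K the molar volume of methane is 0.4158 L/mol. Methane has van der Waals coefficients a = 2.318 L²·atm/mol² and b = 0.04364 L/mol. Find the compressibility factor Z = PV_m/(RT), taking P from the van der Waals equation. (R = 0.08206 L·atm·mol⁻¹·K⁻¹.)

Z ≈ 0.8738

P = RT/(V_m − b) − a/V_m² = (0.08206)(279.0)/(0.4158 − 0.04364) − 2.318/(0.4158)²
  = 22.895/0.37216 − 13.407 = 61.519 − 13.407 = 48.112 atm
Z = PV_m/(RT) = (48.112)(0.4158)/((0.08206)(279.0)) = 20.005/22.895 = 0.8738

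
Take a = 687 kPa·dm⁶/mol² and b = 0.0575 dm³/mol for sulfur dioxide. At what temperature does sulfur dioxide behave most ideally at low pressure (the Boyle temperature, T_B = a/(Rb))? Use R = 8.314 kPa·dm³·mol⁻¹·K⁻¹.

For a van der Waals gas the second virial coefficient B₂ = b − a/(RT) vanishes at T_B = a/(Rb).
T_B = 687/(8.314×0.0575) = 687/0.47806 = 1437 K

T_B ≈ 1437 K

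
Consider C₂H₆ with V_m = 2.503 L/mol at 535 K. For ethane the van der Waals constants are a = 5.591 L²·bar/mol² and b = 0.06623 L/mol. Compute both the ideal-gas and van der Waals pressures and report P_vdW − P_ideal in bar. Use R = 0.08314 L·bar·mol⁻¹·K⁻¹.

Ideal: P_ideal = RT/V_m = (0.08314)(535)/2.503 = 17.7706 bar
vdW: P = RT/(V_m − b) − a/V_m² = 44.4799/2.43677 − 5.591/6.26501 = 18.2536 − 0.892417 = 17.3612 bar
ΔP = 17.3612 − 17.7706 = -0.409 bar

ΔP ≈ -0.409 bar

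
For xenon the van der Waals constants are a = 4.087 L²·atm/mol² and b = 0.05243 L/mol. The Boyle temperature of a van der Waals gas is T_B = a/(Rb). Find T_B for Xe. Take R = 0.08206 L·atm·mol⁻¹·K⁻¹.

T_B ≈ 949.9 K

For a van der Waals gas the second virial coefficient B₂ = b − a/(RT) vanishes at T_B = a/(Rb).
T_B = 4.087/(0.08206×0.05243) = 4.087/0.0043024 = 949.9 K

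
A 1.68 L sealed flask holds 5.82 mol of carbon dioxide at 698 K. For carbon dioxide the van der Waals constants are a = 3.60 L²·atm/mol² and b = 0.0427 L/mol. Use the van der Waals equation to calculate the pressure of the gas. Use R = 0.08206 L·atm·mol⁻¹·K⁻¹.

P ≈ 189.7 atm

P = nRT/(V − nb) − a n²/V²
nRT/(V − nb) = (5.82)(0.08206)(698)/(1.68 − 5.82×0.0427) = 333.36/1.4315 = 232.87 atm
a n²/V² = (3.60)(5.82)²/(1.68)² = 43.205 atm
P = 232.87 − 43.205 = 189.7 atm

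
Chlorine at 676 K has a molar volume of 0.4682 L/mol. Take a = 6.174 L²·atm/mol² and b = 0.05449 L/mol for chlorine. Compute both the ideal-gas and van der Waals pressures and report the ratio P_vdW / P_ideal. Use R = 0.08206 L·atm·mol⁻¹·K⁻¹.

Ideal: P_ideal = RT/V_m = (0.08206)(676)/0.4682 = 118.480 atm
vdW: P = RT/(V_m − b) − a/V_m² = 55.4726/0.413710 − 6.174/0.219211 = 134.086 − 28.1646 = 105.921 atm
Ratio = 105.921/118.480 = 0.8940

P_vdW / P_ideal ≈ 0.8940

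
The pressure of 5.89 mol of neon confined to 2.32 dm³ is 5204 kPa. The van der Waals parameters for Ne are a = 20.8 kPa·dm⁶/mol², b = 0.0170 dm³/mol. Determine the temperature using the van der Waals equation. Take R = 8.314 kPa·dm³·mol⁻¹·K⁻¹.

T = (P + a n²/V²)(V − nb)/(nR)
P + a n²/V² = 5204 + (20.8)(5.89)²/(2.32)² = 5338.1 kPa
V − nb = 2.32 − (5.89)(0.0170) = 2.2199 dm³
T = (5338.1)(2.2199)/((5.89)(8.314)) = 242.0 K

T ≈ 242.0 K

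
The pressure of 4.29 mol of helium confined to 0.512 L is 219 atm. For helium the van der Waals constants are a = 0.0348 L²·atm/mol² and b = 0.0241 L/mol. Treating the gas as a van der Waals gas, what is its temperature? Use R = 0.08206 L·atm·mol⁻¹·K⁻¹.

T ≈ 257.0 K

T = (P + a n²/V²)(V − nb)/(nR)
P + a n²/V² = 219 + (0.0348)(4.29)²/(0.512)² = 221.44 atm
V − nb = 0.512 − (4.29)(0.0241) = 0.40861 L
T = (221.44)(0.40861)/((4.29)(0.08206)) = 257.0 K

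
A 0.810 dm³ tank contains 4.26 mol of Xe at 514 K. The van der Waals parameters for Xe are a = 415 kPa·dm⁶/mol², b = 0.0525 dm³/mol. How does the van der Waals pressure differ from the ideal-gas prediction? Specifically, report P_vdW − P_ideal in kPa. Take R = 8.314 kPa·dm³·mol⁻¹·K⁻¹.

ΔP ≈ -2906 kPa

Ideal: P_ideal = nRT/V = (4.26)(8.314)(514)/0.810 = 22474.9 kPa
vdW: P = nRT/(V − nb) − a n²/V² = 18204.7/0.586350 − 7531.25/0.656100 = 31047.5 − 11478.8 = 19568.7 kPa
ΔP = 19568.7 − 22474.9 = -2906 kPa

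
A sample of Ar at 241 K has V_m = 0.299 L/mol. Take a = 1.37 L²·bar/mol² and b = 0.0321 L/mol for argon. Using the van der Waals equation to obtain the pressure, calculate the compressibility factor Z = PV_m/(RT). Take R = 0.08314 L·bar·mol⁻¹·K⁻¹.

P = RT/(V_m − b) − a/V_m² = (0.08314)(241)/(0.299 − 0.0321) − 1.37/(0.299)²
  = 20.037/0.26690 − 15.324 = 75.073 − 15.324 = 59.749 bar
Z = PV_m/(RT) = (59.749)(0.299)/((0.08314)(241)) = 17.865/20.037 = 0.8916

Z ≈ 0.8916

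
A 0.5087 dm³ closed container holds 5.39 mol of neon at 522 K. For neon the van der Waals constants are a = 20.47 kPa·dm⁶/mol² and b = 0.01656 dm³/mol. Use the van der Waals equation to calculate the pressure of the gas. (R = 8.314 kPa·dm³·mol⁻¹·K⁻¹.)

P = nRT/(V − nb) − a n²/V²
nRT/(V − nb) = (5.39)(8.314)(522)/(0.5087 − 5.39×0.01656) = 23392/0.41944 = 55770 kPa
a n²/V² = (20.47)(5.39)²/(0.5087)² = 2298.1 kPa
P = 55770 − 2298.1 = 53472 kPa

P ≈ 53472 kPa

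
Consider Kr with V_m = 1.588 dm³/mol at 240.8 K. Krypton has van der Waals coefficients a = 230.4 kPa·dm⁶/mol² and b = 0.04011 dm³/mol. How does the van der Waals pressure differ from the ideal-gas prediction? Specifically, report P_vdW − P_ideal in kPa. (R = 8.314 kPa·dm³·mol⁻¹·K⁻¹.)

ΔP ≈ -58.7 kPa

Ideal: P_ideal = RT/V_m = (8.314)(240.8)/1.588 = 1260.71 kPa
vdW: P = RT/(V_m − b) − a/V_m² = 2002.01/1.54789 − 230.4/2.52174 = 1293.38 − 91.3655 = 1202.01 kPa
ΔP = 1202.01 − 1260.71 = -58.7 kPa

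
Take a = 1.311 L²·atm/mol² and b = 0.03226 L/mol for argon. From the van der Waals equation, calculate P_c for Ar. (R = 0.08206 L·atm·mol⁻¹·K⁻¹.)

P_c ≈ 46.66 atm

For a van der Waals gas, P_c = a/(27b²).
P_c = 1.311/(27×(0.03226)²) = 1.311/0.028099 = 46.66 atm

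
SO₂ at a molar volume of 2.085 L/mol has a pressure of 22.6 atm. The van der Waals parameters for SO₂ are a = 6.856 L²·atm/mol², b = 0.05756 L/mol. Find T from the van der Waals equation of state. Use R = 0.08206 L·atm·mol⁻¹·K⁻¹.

T ≈ 597.3 K

T = (P + a/V_m²)(V_m − b)/R
P + a/V_m² = 22.6 + 6.856/(2.085)² = 24.177 atm
V_m − b = 2.085 − 0.05756 = 2.0274 L/mol
T = (24.177)(2.0274)/0.08206 = 597.3 K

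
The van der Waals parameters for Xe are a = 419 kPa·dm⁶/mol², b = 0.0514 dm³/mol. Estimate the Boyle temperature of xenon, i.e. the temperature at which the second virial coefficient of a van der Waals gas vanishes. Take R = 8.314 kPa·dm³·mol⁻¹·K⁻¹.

For a van der Waals gas the second virial coefficient B₂ = b − a/(RT) vanishes at T_B = a/(Rb).
T_B = 419/(8.314×0.0514) = 419/0.42734 = 980.5 K

T_B ≈ 980.5 K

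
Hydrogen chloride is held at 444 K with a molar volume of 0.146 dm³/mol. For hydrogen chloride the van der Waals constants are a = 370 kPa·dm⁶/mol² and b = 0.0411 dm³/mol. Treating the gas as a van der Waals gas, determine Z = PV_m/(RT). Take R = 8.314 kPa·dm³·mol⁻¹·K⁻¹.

P = RT/(V_m − b) − a/V_m² = (8.314)(444)/(0.146 − 0.0411) − 370/(0.146)²
  = 3691.4/0.10490 − 17358 = 35190 − 17358 = 17832 kPa
Z = PV_m/(RT) = (17832)(0.146)/((8.314)(444)) = 2603.5/3691.4 = 0.7053

Z ≈ 0.7053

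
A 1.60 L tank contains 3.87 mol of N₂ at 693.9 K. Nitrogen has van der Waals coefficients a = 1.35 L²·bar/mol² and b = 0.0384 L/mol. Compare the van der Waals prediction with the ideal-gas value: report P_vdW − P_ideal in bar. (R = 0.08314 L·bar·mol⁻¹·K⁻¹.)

ΔP ≈ 6.39 bar

Ideal: P_ideal = nRT/V = (3.87)(0.08314)(693.9)/1.60 = 139.540 bar
vdW: P = nRT/(V − nb) − a n²/V² = 223.264/1.45139 − 20.2188/2.56000 = 153.828 − 7.89797 = 145.930 bar
ΔP = 145.930 − 139.540 = 6.39 bar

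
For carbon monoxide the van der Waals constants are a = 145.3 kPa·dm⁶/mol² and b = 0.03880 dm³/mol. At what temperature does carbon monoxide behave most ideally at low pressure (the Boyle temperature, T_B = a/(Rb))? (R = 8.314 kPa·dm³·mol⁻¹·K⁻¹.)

T_B ≈ 450.4 K

For a van der Waals gas the second virial coefficient B₂ = b − a/(RT) vanishes at T_B = a/(Rb).
T_B = 145.3/(8.314×0.03880) = 145.3/0.32258 = 450.4 K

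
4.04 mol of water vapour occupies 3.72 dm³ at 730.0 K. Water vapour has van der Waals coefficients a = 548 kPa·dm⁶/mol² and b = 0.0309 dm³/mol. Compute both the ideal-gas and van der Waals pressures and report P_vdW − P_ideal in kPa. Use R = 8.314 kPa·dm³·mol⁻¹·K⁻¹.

ΔP ≈ -417.5 kPa

Ideal: P_ideal = nRT/V = (4.04)(8.314)(730.0)/3.72 = 6591.30 kPa
vdW: P = nRT/(V − nb) − a n²/V² = 24519.6/3.59516 − 8944.24/13.8384 = 6820.17 − 646.335 = 6173.84 kPa
ΔP = 6173.84 − 6591.30 = -417.5 kPa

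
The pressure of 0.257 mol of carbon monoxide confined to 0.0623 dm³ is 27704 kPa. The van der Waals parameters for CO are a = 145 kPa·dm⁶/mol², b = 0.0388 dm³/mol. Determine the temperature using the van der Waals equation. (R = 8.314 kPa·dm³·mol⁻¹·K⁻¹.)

T ≈ 738.9 K

T = (P + a n²/V²)(V − nb)/(nR)
P + a n²/V² = 27704 + (145)(0.257)²/(0.0623)² = 30172 kPa
V − nb = 0.0623 − (0.257)(0.0388) = 0.052328 dm³
T = (30172)(0.052328)/((0.257)(8.314)) = 738.9 K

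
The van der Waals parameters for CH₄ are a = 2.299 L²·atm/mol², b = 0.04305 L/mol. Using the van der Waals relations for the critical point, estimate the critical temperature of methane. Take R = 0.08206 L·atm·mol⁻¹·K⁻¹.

T_c ≈ 192.8 K

For a van der Waals gas, T_c = 8a/(27Rb).
T_c = 8×2.299/(27×0.08206×0.04305) = 18.392/0.095382 = 192.8 K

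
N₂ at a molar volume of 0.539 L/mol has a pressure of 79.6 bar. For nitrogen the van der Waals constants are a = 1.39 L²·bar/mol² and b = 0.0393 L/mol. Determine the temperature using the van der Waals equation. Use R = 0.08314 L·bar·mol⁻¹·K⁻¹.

T = (P + a/V_m²)(V_m − b)/R
P + a/V_m² = 79.6 + 1.39/(0.539)² = 84.385 bar
V_m − b = 0.539 − 0.0393 = 0.49970 L/mol
T = (84.385)(0.49970)/0.08314 = 507.2 K

T ≈ 507.2 K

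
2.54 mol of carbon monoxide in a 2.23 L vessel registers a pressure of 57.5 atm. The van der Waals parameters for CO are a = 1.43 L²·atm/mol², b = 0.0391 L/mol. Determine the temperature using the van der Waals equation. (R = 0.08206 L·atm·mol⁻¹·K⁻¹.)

T ≈ 606.8 K

T = (P + a n²/V²)(V − nb)/(nR)
P + a n²/V² = 57.5 + (1.43)(2.54)²/(2.23)² = 59.355 atm
V − nb = 2.23 − (2.54)(0.0391) = 2.1307 L
T = (59.355)(2.1307)/((2.54)(0.08206)) = 606.8 K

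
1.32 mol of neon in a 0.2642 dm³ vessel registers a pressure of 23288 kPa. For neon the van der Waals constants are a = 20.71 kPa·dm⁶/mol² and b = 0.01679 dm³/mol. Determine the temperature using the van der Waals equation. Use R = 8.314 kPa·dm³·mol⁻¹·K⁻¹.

T ≈ 525.0 K

T = (P + a n²/V²)(V − nb)/(nR)
P + a n²/V² = 23288 + (20.71)(1.32)²/(0.2642)² = 23805 kPa
V − nb = 0.2642 − (1.32)(0.01679) = 0.24204 dm³
T = (23805)(0.24204)/((1.32)(8.314)) = 525.0 K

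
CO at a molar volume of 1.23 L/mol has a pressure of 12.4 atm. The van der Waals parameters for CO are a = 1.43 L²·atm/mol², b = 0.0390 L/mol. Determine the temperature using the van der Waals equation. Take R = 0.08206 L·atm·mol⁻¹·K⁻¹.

T = (P + a/V_m²)(V_m − b)/R
P + a/V_m² = 12.4 + 1.43/(1.23)² = 13.345 atm
V_m − b = 1.23 − 0.0390 = 1.1910 L/mol
T = (13.345)(1.1910)/0.08206 = 193.7 K

T ≈ 193.7 K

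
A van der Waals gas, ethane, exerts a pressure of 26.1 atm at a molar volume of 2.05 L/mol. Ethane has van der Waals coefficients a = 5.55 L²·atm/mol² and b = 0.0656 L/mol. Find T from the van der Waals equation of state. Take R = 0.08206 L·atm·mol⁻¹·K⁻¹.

T = (P + a/V_m²)(V_m − b)/R
P + a/V_m² = 26.1 + 5.55/(2.05)² = 27.421 atm
V_m − b = 2.05 − 0.0656 = 1.9844 L/mol
T = (27.421)(1.9844)/0.08206 = 663.1 K

T ≈ 663.1 K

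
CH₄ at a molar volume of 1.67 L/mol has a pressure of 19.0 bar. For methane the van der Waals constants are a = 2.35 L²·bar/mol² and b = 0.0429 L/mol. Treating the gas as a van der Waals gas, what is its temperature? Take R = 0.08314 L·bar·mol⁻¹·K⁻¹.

T ≈ 388.3 K

T = (P + a/V_m²)(V_m − b)/R
P + a/V_m² = 19.0 + 2.35/(1.67)² = 19.843 bar
V_m − b = 1.67 − 0.0429 = 1.6271 L/mol
T = (19.843)(1.6271)/0.08314 = 388.3 K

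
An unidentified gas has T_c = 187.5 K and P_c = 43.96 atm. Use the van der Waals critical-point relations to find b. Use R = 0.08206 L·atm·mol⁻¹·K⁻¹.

b ≈ 0.04375 L/mol

From T_c = 8a/(27Rb) and P_c = a/(27b²): b = R T_c/(8 P_c).
b = (0.08206)(187.5)/(8×43.96) = 15.386/351.68 = 0.04375 L/mol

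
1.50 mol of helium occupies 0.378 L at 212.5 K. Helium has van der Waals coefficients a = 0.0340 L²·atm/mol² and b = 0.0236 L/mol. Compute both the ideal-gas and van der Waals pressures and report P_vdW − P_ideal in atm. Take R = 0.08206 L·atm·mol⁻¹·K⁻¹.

ΔP ≈ 6.615 atm

Ideal: P_ideal = nRT/V = (1.50)(0.08206)(212.5)/0.378 = 69.1974 atm
vdW: P = nRT/(V − nb) − a n²/V² = 26.1566/0.342600 − 0.0765000/0.142884 = 76.3473 − 0.535399 = 75.8119 atm
ΔP = 75.8119 − 69.1974 = 6.615 atm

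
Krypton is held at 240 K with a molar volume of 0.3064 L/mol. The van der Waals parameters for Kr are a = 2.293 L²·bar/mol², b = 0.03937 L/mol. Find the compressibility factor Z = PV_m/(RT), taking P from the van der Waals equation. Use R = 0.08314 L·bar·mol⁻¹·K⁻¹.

Z ≈ 0.7724

P = RT/(V_m − b) − a/V_m² = (0.08314)(240)/(0.3064 − 0.03937) − 2.293/(0.3064)²
  = 19.954/0.26703 − 24.425 = 74.726 − 24.425 = 50.301 bar
Z = PV_m/(RT) = (50.301)(0.3064)/((0.08314)(240)) = 15.412/19.954 = 0.7724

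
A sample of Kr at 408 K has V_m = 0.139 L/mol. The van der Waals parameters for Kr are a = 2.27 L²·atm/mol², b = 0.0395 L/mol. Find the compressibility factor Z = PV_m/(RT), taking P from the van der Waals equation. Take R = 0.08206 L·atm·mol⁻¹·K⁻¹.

P = RT/(V_m − b) − a/V_m² = (0.08206)(408)/(0.139 − 0.0395) − 2.27/(0.139)²
  = 33.480/0.099500 − 117.49 = 336.48 − 117.49 = 218.99 atm
Z = PV_m/(RT) = (218.99)(0.139)/((0.08206)(408)) = 30.440/33.480 = 0.9092

Z ≈ 0.9092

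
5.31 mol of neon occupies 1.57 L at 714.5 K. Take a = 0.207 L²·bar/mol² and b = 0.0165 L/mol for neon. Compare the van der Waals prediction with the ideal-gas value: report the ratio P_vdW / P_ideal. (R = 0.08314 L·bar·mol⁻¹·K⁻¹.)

P_vdW / P_ideal ≈ 1.047

Ideal: P_ideal = nRT/V = (5.31)(0.08314)(714.5)/1.57 = 200.913 bar
vdW: P = nRT/(V − nb) − a n²/V² = 315.433/1.48239 − 5.83659/2.46490 = 212.787 − 2.36788 = 210.419 bar
Ratio = 210.419/200.913 = 1.047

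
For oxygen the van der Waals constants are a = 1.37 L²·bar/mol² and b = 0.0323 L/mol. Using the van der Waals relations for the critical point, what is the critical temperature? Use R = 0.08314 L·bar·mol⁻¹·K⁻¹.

T_c ≈ 151.2 K

For a van der Waals gas, T_c = 8a/(27Rb).
T_c = 8×1.37/(27×0.08314×0.0323) = 10.960/0.072506 = 151.2 K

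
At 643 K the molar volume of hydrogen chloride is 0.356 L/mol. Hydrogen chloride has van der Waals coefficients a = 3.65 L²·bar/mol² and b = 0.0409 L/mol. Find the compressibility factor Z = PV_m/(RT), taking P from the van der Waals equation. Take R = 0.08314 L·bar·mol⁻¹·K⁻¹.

P = RT/(V_m − b) − a/V_m² = (0.08314)(643)/(0.356 − 0.0409) − 3.65/(0.356)²
  = 53.459/0.31510 − 28.800 = 169.66 − 28.800 = 140.86 bar
Z = PV_m/(RT) = (140.86)(0.356)/((0.08314)(643)) = 50.146/53.459 = 0.9380

Z ≈ 0.9380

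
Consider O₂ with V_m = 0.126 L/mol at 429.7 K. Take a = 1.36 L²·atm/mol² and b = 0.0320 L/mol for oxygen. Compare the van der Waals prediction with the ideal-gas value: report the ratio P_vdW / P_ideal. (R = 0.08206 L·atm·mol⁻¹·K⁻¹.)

P_vdW / P_ideal ≈ 1.034

Ideal: P_ideal = RT/V_m = (0.08206)(429.7)/0.126 = 279.851 atm
vdW: P = RT/(V_m − b) − a/V_m² = 35.2612/0.0940000 − 1.36/0.0158760 = 375.119 − 85.6639 = 289.455 atm
Ratio = 289.455/279.851 = 1.034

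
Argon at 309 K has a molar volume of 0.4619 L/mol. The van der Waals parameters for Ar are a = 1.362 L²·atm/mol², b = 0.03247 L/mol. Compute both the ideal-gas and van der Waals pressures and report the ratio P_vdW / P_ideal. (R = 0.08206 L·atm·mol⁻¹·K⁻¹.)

P_vdW / P_ideal ≈ 0.9593

Ideal: P_ideal = RT/V_m = (0.08206)(309)/0.4619 = 54.8962 atm
vdW: P = RT/(V_m − b) − a/V_m² = 25.3565/0.429430 − 1.362/0.213352 = 59.0469 − 6.38382 = 52.6631 atm
Ratio = 52.6631/54.8962 = 0.9593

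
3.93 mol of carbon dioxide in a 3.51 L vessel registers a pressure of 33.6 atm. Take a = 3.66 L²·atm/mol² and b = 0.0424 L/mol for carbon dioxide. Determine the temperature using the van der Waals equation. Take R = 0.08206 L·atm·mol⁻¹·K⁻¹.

T = (P + a n²/V²)(V − nb)/(nR)
P + a n²/V² = 33.6 + (3.66)(3.93)²/(3.51)² = 38.188 atm
V − nb = 3.51 − (3.93)(0.0424) = 3.3434 L
T = (38.188)(3.3434)/((3.93)(0.08206)) = 395.9 K

T ≈ 395.9 K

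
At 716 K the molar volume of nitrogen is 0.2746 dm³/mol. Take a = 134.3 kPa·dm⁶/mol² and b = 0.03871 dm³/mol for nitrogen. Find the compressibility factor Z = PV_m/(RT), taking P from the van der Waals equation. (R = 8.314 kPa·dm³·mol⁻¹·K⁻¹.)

Z ≈ 1.082

P = RT/(V_m − b) − a/V_m² = (8.314)(716)/(0.2746 − 0.03871) − 134.3/(0.2746)²
  = 5952.8/0.23589 − 1781.0 = 25235 − 1781.0 = 23454 kPa
Z = PV_m/(RT) = (23454)(0.2746)/((8.314)(716)) = 6440.5/5952.8 = 1.082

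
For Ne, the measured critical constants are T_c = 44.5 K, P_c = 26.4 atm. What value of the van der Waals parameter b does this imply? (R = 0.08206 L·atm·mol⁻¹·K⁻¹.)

b ≈ 0.01729 L/mol

From T_c = 8a/(27Rb) and P_c = a/(27b²): b = R T_c/(8 P_c).
b = (0.08206)(44.5)/(8×26.4) = 3.6517/211.20 = 0.01729 L/mol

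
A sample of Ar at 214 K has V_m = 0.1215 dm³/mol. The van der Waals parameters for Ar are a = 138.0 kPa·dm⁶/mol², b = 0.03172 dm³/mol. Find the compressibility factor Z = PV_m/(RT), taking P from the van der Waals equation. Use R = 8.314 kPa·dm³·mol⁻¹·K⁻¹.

Z ≈ 0.7149

P = RT/(V_m − b) − a/V_m² = (8.314)(214)/(0.1215 − 0.03172) − 138.0/(0.1215)²
  = 1779.2/0.089780 − 9348.2 = 19817 − 9348.2 = 10469 kPa
Z = PV_m/(RT) = (10469)(0.1215)/((8.314)(214)) = 1272.0/1779.2 = 0.7149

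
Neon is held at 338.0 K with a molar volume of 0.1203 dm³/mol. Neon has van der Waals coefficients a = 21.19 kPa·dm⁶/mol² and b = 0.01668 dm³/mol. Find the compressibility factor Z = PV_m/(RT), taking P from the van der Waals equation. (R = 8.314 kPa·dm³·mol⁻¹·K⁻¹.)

P = RT/(V_m − b) − a/V_m² = (8.314)(338.0)/(0.1203 − 0.01668) − 21.19/(0.1203)²
  = 2810.1/0.10362 − 1464.2 = 27119 − 1464.2 = 25655 kPa
Z = PV_m/(RT) = (25655)(0.1203)/((8.314)(338.0)) = 3086.3/2810.1 = 1.098

Z ≈ 1.098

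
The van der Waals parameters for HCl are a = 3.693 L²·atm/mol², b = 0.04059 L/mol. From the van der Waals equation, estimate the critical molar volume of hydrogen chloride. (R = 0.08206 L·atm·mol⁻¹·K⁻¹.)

For a van der Waals gas, V_m,c = 3b.
V_m,c = 3×0.04059 = 0.1218 L/mol

V_m,c ≈ 0.1218 L/mol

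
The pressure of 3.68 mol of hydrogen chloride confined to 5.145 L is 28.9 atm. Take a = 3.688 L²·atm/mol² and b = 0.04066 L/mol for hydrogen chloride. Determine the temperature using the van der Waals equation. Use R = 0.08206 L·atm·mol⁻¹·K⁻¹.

T ≈ 509.3 K

T = (P + a n²/V²)(V − nb)/(nR)
P + a n²/V² = 28.9 + (3.688)(3.68)²/(5.145)² = 30.787 atm
V − nb = 5.145 − (3.68)(0.04066) = 4.9954 L
T = (30.787)(4.9954)/((3.68)(0.08206)) = 509.3 K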